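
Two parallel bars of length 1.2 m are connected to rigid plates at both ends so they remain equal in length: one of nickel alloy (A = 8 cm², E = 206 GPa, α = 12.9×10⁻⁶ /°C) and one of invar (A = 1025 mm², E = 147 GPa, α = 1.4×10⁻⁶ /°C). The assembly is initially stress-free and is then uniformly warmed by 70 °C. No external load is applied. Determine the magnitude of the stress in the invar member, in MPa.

σ ≈ 61.8 MPa (tensile)

The nickel alloy has the larger α, so on heating it would change length more than the invar if both were free. The rigid plates force a common final length, so the nickel alloy is put into compression and the invar into tension, with equal and opposite forces P (no external load).
Setting the final lengths equal and cancelling L: (α₁ − α₂)ΔT = P/(A₁E₁) + P/(A₂E₂).
|α₁ − α₂|·ΔT = 11.5×10⁻⁶ × 70 = 0.000805.
1/(A₁E₁) + 1/(A₂E₂) = 1/(800×206×10³) + 1/(1025×147×10³) = 1.27×10⁻⁸ N⁻¹.
So P = 0.000805 / 1.27×10⁻⁸ = 63.36 kN.
σ_{invar} = P/A₂ = 63360/1025 = 61.82 MPa, tensile.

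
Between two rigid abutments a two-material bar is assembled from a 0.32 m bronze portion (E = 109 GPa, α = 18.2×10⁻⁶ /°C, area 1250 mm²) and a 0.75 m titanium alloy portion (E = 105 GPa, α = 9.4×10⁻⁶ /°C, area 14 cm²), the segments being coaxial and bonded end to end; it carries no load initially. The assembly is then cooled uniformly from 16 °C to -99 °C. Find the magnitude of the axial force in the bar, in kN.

Free thermal contraction of the whole bar: Σ αᵢΔT Lᵢ = 18.2×10⁻⁶×115×320 + 9.4×10⁻⁶×115×750 = 1.481 mm.
The walls prevent any net length change, so an axial force P (same in every segment) develops. Compatibility: P · Σ Lᵢ/(AᵢEᵢ) = δ_free.
Σ Lᵢ/(AᵢEᵢ) = 320/(1250×109×10³) + 750/(1400×105×10³) = 7.451×10⁻⁶ mm/N.
Hence P = δ_free / Σ(L/AE) = 1.481/7.451×10⁻⁶ = 198.7 kN (tensile).

P ≈ 199 kN (tensile)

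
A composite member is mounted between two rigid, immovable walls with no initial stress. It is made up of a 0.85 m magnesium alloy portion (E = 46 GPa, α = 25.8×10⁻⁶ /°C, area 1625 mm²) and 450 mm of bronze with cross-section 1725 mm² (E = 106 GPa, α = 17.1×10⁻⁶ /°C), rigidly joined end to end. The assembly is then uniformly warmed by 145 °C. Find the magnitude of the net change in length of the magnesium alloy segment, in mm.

|ΔL| ≈ 0.351 mm

Free thermal expansion of the whole bar: Σ αᵢΔT Lᵢ = 25.8×10⁻⁶×145×850 + 17.1×10⁻⁶×145×450 = 4.296 mm.
The walls prevent any net length change, so an axial force P (same in every segment) develops. Compatibility: P · Σ Lᵢ/(AᵢEᵢ) = δ_free.
The series flexibility is Σ Lᵢ/(AᵢEᵢ) = 850/(1625×46×10³) + 450/(1725×106×10³) = 1.383×10⁻⁵ mm/N.
P = 4.296 / 1.383×10⁻⁵ = 310600 N = 310.6 kN, compressive.
For the magnesium alloy segment, free thermal change = 25.8×10⁻⁶×145×850 = 3.18 mm and elastic change from P = 310600×850/(1625×46×10³) = 3.531 mm; these oppose, so the net change is 0.351 mm (segment shortens).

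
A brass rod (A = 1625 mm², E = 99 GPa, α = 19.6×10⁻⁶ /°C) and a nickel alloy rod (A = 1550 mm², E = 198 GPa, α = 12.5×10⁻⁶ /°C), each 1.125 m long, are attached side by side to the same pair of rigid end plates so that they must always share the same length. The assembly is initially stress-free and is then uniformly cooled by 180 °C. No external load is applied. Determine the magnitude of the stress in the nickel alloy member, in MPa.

σ ≈ 87 MPa (compressive)

The brass has the larger α, so on cooling it would change length more than the nickel alloy if both were free. The rigid plates force a common final length, so the brass is put into tension and the nickel alloy into compression, with equal and opposite forces P (no external load).
Setting the final lengths equal and cancelling L: (α₁ − α₂)ΔT = P/(A₁E₁) + P/(A₂E₂).
|α₁ − α₂|·ΔT = 7.1×10⁻⁶ × 180 = 0.001278.
1/(A₁E₁) + 1/(A₂E₂) = 1/(1625×99×10³) + 1/(1550×198×10³) = 9.474×10⁻⁹ N⁻¹.
P = 0.001278 / 9.474×10⁻⁹ = 134900 N = 134.9 kN.
σ_{nickel alloy} = P/A₂ = 134900/1550 = 87.03 MPa, compressive.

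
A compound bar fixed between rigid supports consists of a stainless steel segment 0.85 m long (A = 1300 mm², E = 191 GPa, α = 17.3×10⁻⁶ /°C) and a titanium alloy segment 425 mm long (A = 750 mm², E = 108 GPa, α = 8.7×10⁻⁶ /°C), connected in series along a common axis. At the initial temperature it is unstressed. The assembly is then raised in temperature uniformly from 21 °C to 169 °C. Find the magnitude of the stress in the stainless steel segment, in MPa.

σ ≈ 242 MPa (compressive)

Free thermal expansion of the whole bar: Σ αᵢΔT Lᵢ = 17.3×10⁻⁶×148×850 + 8.7×10⁻⁶×148×425 = 2.724 mm.
The walls prevent any net length change, so an axial force P (same in every segment) develops. Compatibility: P · Σ Lᵢ/(AᵢEᵢ) = δ_free.
Σ Lᵢ/(AᵢEᵢ) = 850/(1300×191×10³) + 425/(750×108×10³) = 8.67×10⁻⁶ mm/N.
P = 2.724 / 8.67×10⁻⁶ = 314100 N = 314.1 kN, compressive.
σ_{stainless steel} = P / A = 314100 / 1300 = 241.6 MPa.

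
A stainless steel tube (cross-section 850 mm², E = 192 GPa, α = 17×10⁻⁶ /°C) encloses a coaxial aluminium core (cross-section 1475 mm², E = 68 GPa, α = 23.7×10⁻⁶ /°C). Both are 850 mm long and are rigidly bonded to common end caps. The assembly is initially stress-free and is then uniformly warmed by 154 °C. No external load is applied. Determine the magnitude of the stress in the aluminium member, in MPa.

Equilibrium of a rigid end plate with no external load gives equal and opposite internal forces ±P in the two members. Since α_{aluminium} > α_{stainless steel}, heating drives the aluminium into compression and the stainless steel into tension.
Setting the final lengths equal and cancelling L: (α₁ − α₂)ΔT = P/(A₁E₁) + P/(A₂E₂).
|α₁ − α₂|·ΔT = 6.7×10⁻⁶ × 154 = 0.001032.
1/(A₁E₁) + 1/(A₂E₂) = 1/(850×192×10³) + 1/(1475×68×10³) = 1.61×10⁻⁸ N⁻¹.
So P = 0.001032 / 1.61×10⁻⁸ = 64.1 kN.
σ_{aluminium} = P/A₂ = 64100/1475 = 43.46 MPa, compressive.

σ ≈ 43.5 MPa (compressive)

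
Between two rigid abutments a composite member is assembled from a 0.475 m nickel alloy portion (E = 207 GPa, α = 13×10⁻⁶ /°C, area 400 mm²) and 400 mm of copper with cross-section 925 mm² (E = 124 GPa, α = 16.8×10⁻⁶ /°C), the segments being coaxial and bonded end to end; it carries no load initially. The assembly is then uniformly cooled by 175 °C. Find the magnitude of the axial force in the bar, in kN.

P ≈ 245 kN (tensile)

With the walls removed the bar would change length by δ_free = Σ αᵢΔT Lᵢ = 13×10⁻⁶×175×475 + 16.8×10⁻⁶×175×400 = 2.257 mm.
The rigid supports impose zero overall length change; the single axial force P common to all segments must satisfy P Σ Lᵢ/(AᵢEᵢ) = δ_free.
Σ Lᵢ/(AᵢEᵢ) = 475/(400×207×10³) + 400/(925×124×10³) = 9.224×10⁻⁶ mm/N.
Hence P = δ_free / Σ(L/AE) = 2.257/9.224×10⁻⁶ = 244.6 kN (tensile).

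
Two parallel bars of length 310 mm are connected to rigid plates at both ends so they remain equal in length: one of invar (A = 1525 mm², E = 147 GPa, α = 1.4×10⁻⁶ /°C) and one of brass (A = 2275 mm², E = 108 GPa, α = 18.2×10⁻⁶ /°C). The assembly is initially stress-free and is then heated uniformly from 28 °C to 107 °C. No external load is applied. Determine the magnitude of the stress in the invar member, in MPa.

Both members must finish at the same length. With the larger α, the brass tends to over-expand; the plates restrain it, putting the brass in compression and the invar in tension. With no external load the two internal forces are equal and opposite, magnitude P.
Equating the net (thermal + elastic) strains gives |α₁ − α₂|·ΔT = P·[1/(A₁E₁) + 1/(A₂E₂)].
|α₁ − α₂|·ΔT = 16.8×10⁻⁶ × 79 = 0.001327.
1/(A₁E₁) + 1/(A₂E₂) = 1/(1525×147×10³) + 1/(2275×108×10³) = 8.531×10⁻⁹ N⁻¹.
So P = 0.001327 / 8.531×10⁻⁹ = 155.6 kN.
σ_{invar} = P/A₁ = 155600/1525 = 102 MPa, tensile.

σ ≈ 102 MPa (tensile)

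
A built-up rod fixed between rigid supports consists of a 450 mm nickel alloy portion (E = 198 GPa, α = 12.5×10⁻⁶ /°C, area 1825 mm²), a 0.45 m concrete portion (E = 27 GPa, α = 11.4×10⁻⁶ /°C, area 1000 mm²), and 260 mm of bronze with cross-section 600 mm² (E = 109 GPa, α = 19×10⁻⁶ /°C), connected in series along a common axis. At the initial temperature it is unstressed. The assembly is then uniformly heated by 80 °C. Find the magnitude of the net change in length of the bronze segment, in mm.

|ΔL| ≈ 0.167 mm

Free thermal expansion of the whole bar: Σ αᵢΔT Lᵢ = 12.5×10⁻⁶×80×450 + 11.4×10⁻⁶×80×450 + 19×10⁻⁶×80×260 = 1.256 mm.
Since the ends are fixed, an axial force P builds up, equal in every segment, with P · Σ Lᵢ/(AᵢEᵢ) = δ_free.
Σ Lᵢ/(AᵢEᵢ) = 450/(1825×198×10³) + 450/(1000×27×10³) + 260/(600×109×10³) = 2.189×10⁻⁵ mm/N.
Hence P = δ_free / Σ(L/AE) = 1.256/2.189×10⁻⁵ = 57.37 kN (compressive).
For the bronze segment, free thermal change = 19×10⁻⁶×80×260 = 0.3952 mm and elastic change from P = 57370×260/(600×109×10³) = 0.2281 mm; these oppose, so the net change is 0.167 mm (segment lengthens).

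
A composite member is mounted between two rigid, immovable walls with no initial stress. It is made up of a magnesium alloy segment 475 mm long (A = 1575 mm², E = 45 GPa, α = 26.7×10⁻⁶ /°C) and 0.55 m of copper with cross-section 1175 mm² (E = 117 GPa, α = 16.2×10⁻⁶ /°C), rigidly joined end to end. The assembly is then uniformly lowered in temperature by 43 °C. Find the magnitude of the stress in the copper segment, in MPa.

σ ≈ 73.8 MPa (tensile)

Free thermal contraction of the whole bar: Σ αᵢΔT Lᵢ = 26.7×10⁻⁶×43×475 + 16.2×10⁻⁶×43×550 = 0.9285 mm.
The walls prevent any net length change, so an axial force P (same in every segment) develops. Compatibility: P · Σ Lᵢ/(AᵢEᵢ) = δ_free.
Σ Lᵢ/(AᵢEᵢ) = 475/(1575×45×10³) + 550/(1175×117×10³) = 1.07×10⁻⁵ mm/N.
So P = 0.9285 / 1.07×10⁻⁵ = 86.75 kN, tensile.
σ_{copper} = P / A = 86750 / 1175 = 73.83 MPa.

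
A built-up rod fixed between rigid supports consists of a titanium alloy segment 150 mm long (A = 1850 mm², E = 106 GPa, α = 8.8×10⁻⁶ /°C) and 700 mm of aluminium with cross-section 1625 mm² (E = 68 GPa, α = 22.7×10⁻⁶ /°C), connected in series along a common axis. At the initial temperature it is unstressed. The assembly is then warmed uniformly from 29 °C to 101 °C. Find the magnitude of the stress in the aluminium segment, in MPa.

σ ≈ 107 MPa (compressive)

With the walls removed the bar would change length by δ_free = Σ αᵢΔT Lᵢ = 8.8×10⁻⁶×72×150 + 22.7×10⁻⁶×72×700 = 1.239 mm.
The walls prevent any net length change, so an axial force P (same in every segment) develops. Compatibility: P · Σ Lᵢ/(AᵢEᵢ) = δ_free.
The series flexibility is Σ Lᵢ/(AᵢEᵢ) = 150/(1850×106×10³) + 700/(1625×68×10³) = 7.1×10⁻⁶ mm/N.
P = 1.239 / 7.1×10⁻⁶ = 174500 N = 174.5 kN, compressive.
σ_{aluminium} = P / A = 174500 / 1625 = 107.4 MPa.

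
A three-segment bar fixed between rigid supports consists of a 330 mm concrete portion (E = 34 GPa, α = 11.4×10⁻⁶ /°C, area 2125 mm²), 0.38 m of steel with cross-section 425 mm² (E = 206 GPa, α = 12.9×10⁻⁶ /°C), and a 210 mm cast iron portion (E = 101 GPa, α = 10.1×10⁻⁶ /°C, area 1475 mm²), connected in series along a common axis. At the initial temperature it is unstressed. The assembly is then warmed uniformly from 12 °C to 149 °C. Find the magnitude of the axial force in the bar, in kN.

If the supports were absent, the total length change would be Σ αᵢΔT Lᵢ = 11.4×10⁻⁶×137×330 + 12.9×10⁻⁶×137×380 + 10.1×10⁻⁶×137×210 = 1.478 mm.
The walls prevent any net length change, so an axial force P (same in every segment) develops. Compatibility: P · Σ Lᵢ/(AᵢEᵢ) = δ_free.
The series flexibility is Σ Lᵢ/(AᵢEᵢ) = 330/(2125×34×10³) + 380/(425×206×10³) + 210/(1475×101×10³) = 1.032×10⁻⁵ mm/N.
Hence P = δ_free / Σ(L/AE) = 1.478/1.032×10⁻⁵ = 143.2 kN (compressive).

P ≈ 143 kN (compressive)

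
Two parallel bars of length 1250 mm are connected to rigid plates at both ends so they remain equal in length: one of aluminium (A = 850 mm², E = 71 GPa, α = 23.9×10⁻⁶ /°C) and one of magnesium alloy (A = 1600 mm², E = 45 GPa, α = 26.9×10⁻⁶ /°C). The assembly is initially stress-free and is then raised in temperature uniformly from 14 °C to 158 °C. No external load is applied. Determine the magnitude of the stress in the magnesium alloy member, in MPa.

The magnesium alloy has the larger α, so on heating it would change length more than the aluminium if both were free. The rigid plates force a common final length, so the magnesium alloy is put into compression and the aluminium into tension, with equal and opposite forces P (no external load).
Equating the net (thermal + elastic) strains gives |α₁ − α₂|·ΔT = P·[1/(A₁E₁) + 1/(A₂E₂)].
|α₁ − α₂|·ΔT = 3×10⁻⁶ × 144 = 0.000432.
1/(A₁E₁) + 1/(A₂E₂) = 1/(850×71×10³) + 1/(1600×45×10³) = 3.046×10⁻⁸ N⁻¹.
P = 0.000432 / 3.046×10⁻⁸ = 14180 N = 14.18 kN.
σ_{magnesium alloy} = P/A₂ = 14180/1600 = 8.864 MPa, compressive.

σ ≈ 8.86 MPa (compressive)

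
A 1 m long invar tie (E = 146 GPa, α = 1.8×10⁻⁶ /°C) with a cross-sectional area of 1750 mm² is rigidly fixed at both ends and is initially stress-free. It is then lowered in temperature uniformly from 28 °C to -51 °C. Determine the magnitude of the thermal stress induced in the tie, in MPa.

With length fixed, the mechanical strain must cancel the thermal strain αΔT = 1.8×10⁻⁶ × 79 = 142.2×10⁻⁶.
σ = EαΔT = 146×10³ × 1.8×10⁻⁶ × 79 = 20.76 MPa (tensile; the tie is trying to contract).

σ ≈ 20.8 MPa (tensile)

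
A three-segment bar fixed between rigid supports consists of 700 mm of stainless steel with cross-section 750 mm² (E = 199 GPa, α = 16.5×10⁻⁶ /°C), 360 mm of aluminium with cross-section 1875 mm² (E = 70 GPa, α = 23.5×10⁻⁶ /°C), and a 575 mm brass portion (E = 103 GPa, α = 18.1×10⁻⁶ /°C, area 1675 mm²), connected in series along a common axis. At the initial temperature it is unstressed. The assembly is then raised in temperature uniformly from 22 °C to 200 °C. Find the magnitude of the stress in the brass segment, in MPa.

With the walls removed the bar would change length by δ_free = Σ αᵢΔT Lᵢ = 16.5×10⁻⁶×178×700 + 23.5×10⁻⁶×178×360 + 18.1×10⁻⁶×178×575 = 5.414 mm.
The rigid supports impose zero overall length change; the single axial force P common to all segments must satisfy P Σ Lᵢ/(AᵢEᵢ) = δ_free.
Σ Lᵢ/(AᵢEᵢ) = 700/(750×199×10³) + 360/(1875×70×10³) + 575/(1675×103×10³) = 1.077×10⁻⁵ mm/N.
Hence P = δ_free / Σ(L/AE) = 5.414/1.077×10⁻⁵ = 502.9 kN (compressive).
σ_{brass} = P / A = 502900 / 1675 = 300.2 MPa.

σ ≈ 300 MPa (compressive)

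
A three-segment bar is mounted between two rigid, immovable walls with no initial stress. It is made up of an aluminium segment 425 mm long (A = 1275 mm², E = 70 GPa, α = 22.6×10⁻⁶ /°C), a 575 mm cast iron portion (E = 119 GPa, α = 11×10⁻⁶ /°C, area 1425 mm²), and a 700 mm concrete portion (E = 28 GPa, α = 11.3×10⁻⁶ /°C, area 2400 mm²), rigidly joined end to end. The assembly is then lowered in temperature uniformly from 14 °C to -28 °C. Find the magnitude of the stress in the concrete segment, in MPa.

If the supports were absent, the total length change would be Σ αᵢΔT Lᵢ = 22.6×10⁻⁶×42×425 + 11×10⁻⁶×42×575 + 11.3×10⁻⁶×42×700 = 1.001 mm.
The rigid supports impose zero overall length change; the single axial force P common to all segments must satisfy P Σ Lᵢ/(AᵢEᵢ) = δ_free.
Σ Lᵢ/(AᵢEᵢ) = 425/(1275×70×10³) + 575/(1425×119×10³) + 700/(2400×28×10³) = 1.857×10⁻⁵ mm/N.
So P = 1.001 / 1.857×10⁻⁵ = 53.92 kN, tensile.
σ_{concrete} = P / A = 53920 / 2400 = 22.47 MPa.

σ ≈ 22.5 MPa (tensile)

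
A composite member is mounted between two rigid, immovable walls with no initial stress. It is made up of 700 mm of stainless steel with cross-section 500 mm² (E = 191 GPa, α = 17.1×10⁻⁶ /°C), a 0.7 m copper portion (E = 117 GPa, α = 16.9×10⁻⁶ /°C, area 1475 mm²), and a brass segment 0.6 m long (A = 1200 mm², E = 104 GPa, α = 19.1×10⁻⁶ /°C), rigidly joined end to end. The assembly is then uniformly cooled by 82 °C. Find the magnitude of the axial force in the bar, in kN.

P ≈ 179 kN (tensile)

Free thermal contraction of the whole bar: Σ αᵢΔT Lᵢ = 17.1×10⁻⁶×82×700 + 16.9×10⁻⁶×82×700 + 19.1×10⁻⁶×82×600 = 2.891 mm.
The rigid supports impose zero overall length change; the single axial force P common to all segments must satisfy P Σ Lᵢ/(AᵢEᵢ) = δ_free.
Σ Lᵢ/(AᵢEᵢ) = 700/(500×191×10³) + 700/(1475×117×10³) + 600/(1200×104×10³) = 1.619×10⁻⁵ mm/N.
P = 2.891 / 1.619×10⁻⁵ = 178500 N = 178.5 kN, tensile.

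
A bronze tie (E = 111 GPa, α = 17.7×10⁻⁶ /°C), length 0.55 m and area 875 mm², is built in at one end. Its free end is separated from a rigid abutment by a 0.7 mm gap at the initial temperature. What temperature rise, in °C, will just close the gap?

Contact occurs when the free expansion equals the gap: αΔT L = 0.7 mm.
So ΔT = g/(αL) = 0.7/(17.7×10⁻⁶ × 550) = 71.91 °C.

ΔT ≈ 71.9 °C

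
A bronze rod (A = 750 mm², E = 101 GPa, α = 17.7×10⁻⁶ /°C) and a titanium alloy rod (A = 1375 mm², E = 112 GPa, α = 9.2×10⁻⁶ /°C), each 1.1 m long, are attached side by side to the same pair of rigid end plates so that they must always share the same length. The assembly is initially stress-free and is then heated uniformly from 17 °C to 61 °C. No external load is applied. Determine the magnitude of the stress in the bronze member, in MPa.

Equilibrium of a rigid end plate with no external load gives equal and opposite internal forces ±P in the two members. Since α_{bronze} > α_{titanium alloy}, heating drives the bronze into compression and the titanium alloy into tension.
Setting the final lengths equal and cancelling L: (α₁ − α₂)ΔT = P/(A₁E₁) + P/(A₂E₂).
|α₁ − α₂|·ΔT = 8.5×10⁻⁶ × 44 = 0.000374.
1/(A₁E₁) + 1/(A₂E₂) = 1/(750×101×10³) + 1/(1375×112×10³) = 1.969×10⁻⁸ N⁻¹.
P = 0.000374 / 1.969×10⁻⁸ = 18990 N = 18.99 kN.
σ_{bronze} = P/A₁ = 18990/750 = 25.32 MPa, compressive.

σ ≈ 25.3 MPa (compressive)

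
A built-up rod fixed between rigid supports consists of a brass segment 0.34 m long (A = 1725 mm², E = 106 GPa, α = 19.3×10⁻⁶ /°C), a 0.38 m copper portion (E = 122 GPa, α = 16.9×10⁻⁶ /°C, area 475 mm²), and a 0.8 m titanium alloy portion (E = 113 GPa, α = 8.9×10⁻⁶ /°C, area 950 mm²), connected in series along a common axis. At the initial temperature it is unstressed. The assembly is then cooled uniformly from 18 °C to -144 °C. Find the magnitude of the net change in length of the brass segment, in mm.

If the supports were absent, the total length change would be Σ αᵢΔT Lᵢ = 19.3×10⁻⁶×162×340 + 16.9×10⁻⁶×162×380 + 8.9×10⁻⁶×162×800 = 3.257 mm.
The rigid supports impose zero overall length change; the single axial force P common to all segments must satisfy P Σ Lᵢ/(AᵢEᵢ) = δ_free.
Σ Lᵢ/(AᵢEᵢ) = 340/(1725×106×10³) + 380/(475×122×10³) + 800/(950×113×10³) = 1.587×10⁻⁵ mm/N.
P = 3.257 / 1.587×10⁻⁵ = 205200 N = 205.2 kN, tensile.
For the brass segment, free thermal change = 19.3×10⁻⁶×162×340 = 1.063 mm and elastic change from P = 205200×340/(1725×106×10³) = 0.3816 mm; these oppose, so the net change is 0.681 mm (segment shortens).

|ΔL| ≈ 0.681 mm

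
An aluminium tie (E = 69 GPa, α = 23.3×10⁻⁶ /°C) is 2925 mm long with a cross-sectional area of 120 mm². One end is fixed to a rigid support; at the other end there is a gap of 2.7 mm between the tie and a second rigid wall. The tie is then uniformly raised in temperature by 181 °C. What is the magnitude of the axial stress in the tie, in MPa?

σ ≈ 227 MPa (compressive)

Free thermal elongation = αΔT L = 23.3×10⁻⁶ × 181 × 2925 = 12.34 mm.
The gap closes (δ_free > 2.7 mm) and the wall then resists a further 12.34 − 2.7 = 9.636 mm of expansion.
Compatibility: PL/(AE) = 9.636 mm, so σ = P/A = E × (9.636/2925) = 227.3 MPa.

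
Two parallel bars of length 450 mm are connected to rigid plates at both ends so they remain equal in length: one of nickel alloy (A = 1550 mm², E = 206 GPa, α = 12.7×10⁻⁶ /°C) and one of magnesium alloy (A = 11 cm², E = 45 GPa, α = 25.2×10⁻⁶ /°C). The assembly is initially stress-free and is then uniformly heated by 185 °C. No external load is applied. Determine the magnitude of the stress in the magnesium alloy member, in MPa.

σ ≈ 90.1 MPa (compressive)

Equilibrium of a rigid end plate with no external load gives equal and opposite internal forces ±P in the two members. Since α_{magnesium alloy} > α_{nickel alloy}, heating drives the magnesium alloy into compression and the nickel alloy into tension.
Setting the final lengths equal and cancelling L: (α₁ − α₂)ΔT = P/(A₁E₁) + P/(A₂E₂).
|α₁ − α₂|·ΔT = 12.5×10⁻⁶ × 185 = 0.002312.
1/(A₁E₁) + 1/(A₂E₂) = 1/(1550×206×10³) + 1/(1100×45×10³) = 2.333×10⁻⁸ N⁻¹.
So P = 0.002312 / 2.333×10⁻⁸ = 99.1 kN.
σ_{magnesium alloy} = P/A₂ = 99100/1100 = 90.1 MPa, compressive.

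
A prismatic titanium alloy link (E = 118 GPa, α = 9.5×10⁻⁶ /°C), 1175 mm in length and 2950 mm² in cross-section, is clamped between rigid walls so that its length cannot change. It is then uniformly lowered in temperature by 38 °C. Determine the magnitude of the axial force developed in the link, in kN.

With zero net strain, σ = E·αΔT = 118 GPa × 9.5×10⁻⁶ × 38 = 42.6 MPa.
P = AEαΔT = 2950 × 118×10³ × 9.5×10⁻⁶ × 38 = 125.7 kN (tensile).

P ≈ 126 kN (tensile)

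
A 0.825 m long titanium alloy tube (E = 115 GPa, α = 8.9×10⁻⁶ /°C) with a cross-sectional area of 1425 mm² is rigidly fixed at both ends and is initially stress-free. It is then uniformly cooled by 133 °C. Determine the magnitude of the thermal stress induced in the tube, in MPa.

The supports are rigid, so the total axial strain is zero. The restrained thermal strain is ε = αΔT = 8.9×10⁻⁶ × 133 = 1183.7×10⁻⁶.
σ = EαΔT = 115×10³ × 8.9×10⁻⁶ × 133 = 136.1 MPa (tensile; the tube is trying to contract).

σ ≈ 136 MPa (tensile)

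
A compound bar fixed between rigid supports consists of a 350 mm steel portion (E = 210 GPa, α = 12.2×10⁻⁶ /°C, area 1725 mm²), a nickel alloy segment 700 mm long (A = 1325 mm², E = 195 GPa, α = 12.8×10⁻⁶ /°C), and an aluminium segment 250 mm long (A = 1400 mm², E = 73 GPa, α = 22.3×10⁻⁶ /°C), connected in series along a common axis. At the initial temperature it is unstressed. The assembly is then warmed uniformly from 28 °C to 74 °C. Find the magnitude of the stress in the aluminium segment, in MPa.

With the walls removed the bar would change length by δ_free = Σ αᵢΔT Lᵢ = 12.2×10⁻⁶×46×350 + 12.8×10⁻⁶×46×700 + 22.3×10⁻⁶×46×250 = 0.865 mm.
Since the ends are fixed, an axial force P builds up, equal in every segment, with P · Σ Lᵢ/(AᵢEᵢ) = δ_free.
Σ Lᵢ/(AᵢEᵢ) = 350/(1725×210×10³) + 700/(1325×195×10³) + 250/(1400×73×10³) = 6.122×10⁻⁶ mm/N.
Hence P = δ_free / Σ(L/AE) = 0.865/6.122×10⁻⁶ = 141.3 kN (compressive).
σ_{aluminium} = P / A = 141300 / 1400 = 100.9 MPa.

σ ≈ 101 MPa (compressive)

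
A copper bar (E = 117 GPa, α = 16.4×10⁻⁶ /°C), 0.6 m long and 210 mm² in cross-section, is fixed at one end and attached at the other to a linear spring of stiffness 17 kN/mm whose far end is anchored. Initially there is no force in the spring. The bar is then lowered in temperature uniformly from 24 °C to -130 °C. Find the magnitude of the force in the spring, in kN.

P ≈ 18.2 kN

Free thermal contraction: δ_free = αΔT L = 16.4×10⁻⁶ × 154 × 600 = 1.515 mm.
Let P be the tensile force in the spring. The bar extends elastically by PL/(AE) and the spring stretches by P/k; together these equal δ_free.
P [ L/(AE) + 1/k ] = δ_free → P [ 600/(210×117×10³) + 1/(17×10³) ] = 1.515.
P = 1.515 / 8.324×10⁻⁵ = 18200 N.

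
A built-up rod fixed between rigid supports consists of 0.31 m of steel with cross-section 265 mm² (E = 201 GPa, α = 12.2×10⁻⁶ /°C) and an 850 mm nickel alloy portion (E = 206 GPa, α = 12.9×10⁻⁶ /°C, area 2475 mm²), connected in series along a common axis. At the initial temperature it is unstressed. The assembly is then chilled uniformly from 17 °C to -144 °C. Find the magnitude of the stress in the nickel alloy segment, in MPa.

σ ≈ 128 MPa (tensile)

Free thermal contraction of the whole bar: Σ αᵢΔT Lᵢ = 12.2×10⁻⁶×161×310 + 12.9×10⁻⁶×161×850 = 2.374 mm.
The rigid supports impose zero overall length change; the single axial force P common to all segments must satisfy P Σ Lᵢ/(AᵢEᵢ) = δ_free.
Σ Lᵢ/(AᵢEᵢ) = 310/(265×201×10³) + 850/(2475×206×10³) = 7.487×10⁻⁶ mm/N.
Hence P = δ_free / Σ(L/AE) = 2.374/7.487×10⁻⁶ = 317.1 kN (tensile).
σ_{nickel alloy} = P / A = 317100 / 2475 = 128.1 MPa.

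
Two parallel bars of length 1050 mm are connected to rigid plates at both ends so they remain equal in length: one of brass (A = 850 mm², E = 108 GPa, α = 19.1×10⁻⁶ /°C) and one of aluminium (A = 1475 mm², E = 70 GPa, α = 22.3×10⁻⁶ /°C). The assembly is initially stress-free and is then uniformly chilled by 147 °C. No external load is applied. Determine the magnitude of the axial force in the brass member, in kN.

P ≈ 22.9 kN (compressive in the brass)

Both members must finish at the same length. With the larger α, the aluminium tends to over-contract; the plates restrain it, putting the aluminium in tension and the brass in compression. With no external load the two internal forces are equal and opposite, magnitude P.
Compatibility of the two members (thermal + elastic change equal): (α₁ − α₂)ΔT = P·[1/(A₁E₁) + 1/(A₂E₂)].
|α₁ − α₂|·ΔT = 3.2×10⁻⁶ × 147 = 0.0004704.
1/(A₁E₁) + 1/(A₂E₂) = 1/(850×108×10³) + 1/(1475×70×10³) = 2.058×10⁻⁸ N⁻¹.
P = 0.0004704 / 2.058×10⁻⁸ = 22860 N = 22.86 kN.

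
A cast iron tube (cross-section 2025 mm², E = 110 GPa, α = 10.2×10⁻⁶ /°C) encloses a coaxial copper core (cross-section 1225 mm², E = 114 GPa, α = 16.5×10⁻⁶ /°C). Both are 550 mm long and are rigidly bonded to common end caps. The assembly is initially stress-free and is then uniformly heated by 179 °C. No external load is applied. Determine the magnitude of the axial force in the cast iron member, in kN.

P ≈ 96.8 kN (tensile in the cast iron)

Both members must finish at the same length. With the larger α, the copper tends to over-expand; the plates restrain it, putting the copper in compression and the cast iron in tension. With no external load the two internal forces are equal and opposite, magnitude P.
Setting the final lengths equal and cancelling L: (α₁ − α₂)ΔT = P/(A₁E₁) + P/(A₂E₂).
|α₁ − α₂|·ΔT = 6.3×10⁻⁶ × 179 = 0.001128.
1/(A₁E₁) + 1/(A₂E₂) = 1/(2025×110×10³) + 1/(1225×114×10³) = 1.165×10⁻⁸ N⁻¹.
P = 0.001128 / 1.165×10⁻⁸ = 96800 N = 96.8 kN.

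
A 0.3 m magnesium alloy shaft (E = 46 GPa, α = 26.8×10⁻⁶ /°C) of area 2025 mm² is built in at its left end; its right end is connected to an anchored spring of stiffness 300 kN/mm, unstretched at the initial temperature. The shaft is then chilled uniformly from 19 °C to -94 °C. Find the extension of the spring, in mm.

If the spring were absent the shaft would shorten by αΔT L = 26.8×10⁻⁶ × 113 × 300 = 0.9085 mm.
With a force P in the spring, the elastic change of the shaft is PL/(AE) and that of the spring is P/k; compatibility requires their sum to equal δ_free.
P [ L/(AE) + 1/k ] = δ_free → P [ 300/(2025×46×10³) + 1/(300×10³) ] = 0.9085.
P = 0.9085 / 6.554×10⁻⁶ = 138600 N.
Spring extension = P/k = 138600/(300×10³) = 0.4621 mm.

δ ≈ 0.462 mm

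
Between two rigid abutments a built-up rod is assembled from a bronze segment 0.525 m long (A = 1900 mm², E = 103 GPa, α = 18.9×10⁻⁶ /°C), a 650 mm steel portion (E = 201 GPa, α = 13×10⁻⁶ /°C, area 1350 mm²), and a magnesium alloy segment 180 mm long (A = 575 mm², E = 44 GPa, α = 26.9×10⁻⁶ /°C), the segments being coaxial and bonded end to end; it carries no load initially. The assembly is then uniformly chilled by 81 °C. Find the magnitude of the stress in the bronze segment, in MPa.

σ ≈ 81.2 MPa (tensile)

Free thermal contraction of the whole bar: Σ αᵢΔT Lᵢ = 18.9×10⁻⁶×81×525 + 13×10⁻⁶×81×650 + 26.9×10⁻⁶×81×180 = 1.88 mm.
The walls prevent any net length change, so an axial force P (same in every segment) develops. Compatibility: P · Σ Lᵢ/(AᵢEᵢ) = δ_free.
The series flexibility is Σ Lᵢ/(AᵢEᵢ) = 525/(1900×103×10³) + 650/(1350×201×10³) + 180/(575×44×10³) = 1.219×10⁻⁵ mm/N.
Hence P = δ_free / Σ(L/AE) = 1.88/1.219×10⁻⁵ = 154.2 kN (tensile).
σ_{bronze} = P / A = 154200 / 1900 = 81.17 MPa.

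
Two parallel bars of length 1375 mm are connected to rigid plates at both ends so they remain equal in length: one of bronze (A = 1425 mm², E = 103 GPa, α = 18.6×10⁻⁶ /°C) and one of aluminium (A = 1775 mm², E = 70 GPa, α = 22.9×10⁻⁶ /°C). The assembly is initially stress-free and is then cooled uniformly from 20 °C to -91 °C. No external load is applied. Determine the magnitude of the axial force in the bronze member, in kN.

Both members must finish at the same length. With the larger α, the aluminium tends to over-contract; the plates restrain it, putting the aluminium in tension and the bronze in compression. With no external load the two internal forces are equal and opposite, magnitude P.
Setting the final lengths equal and cancelling L: (α₁ − α₂)ΔT = P/(A₁E₁) + P/(A₂E₂).
|α₁ − α₂|·ΔT = 4.3×10⁻⁶ × 111 = 0.0004773.
1/(A₁E₁) + 1/(A₂E₂) = 1/(1425×103×10³) + 1/(1775×70×10³) = 1.486×10⁻⁸ N⁻¹.
So P = 0.0004773 / 1.486×10⁻⁸ = 32.12 kN.

P ≈ 32.1 kN (compressive in the bronze)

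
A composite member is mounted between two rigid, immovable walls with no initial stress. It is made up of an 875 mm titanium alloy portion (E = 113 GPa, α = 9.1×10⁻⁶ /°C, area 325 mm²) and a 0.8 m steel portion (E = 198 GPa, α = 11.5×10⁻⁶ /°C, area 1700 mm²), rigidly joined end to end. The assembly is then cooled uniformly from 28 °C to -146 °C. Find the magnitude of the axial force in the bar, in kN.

Free thermal contraction of the whole bar: Σ αᵢΔT Lᵢ = 9.1×10⁻⁶×174×875 + 11.5×10⁻⁶×174×800 = 2.986 mm.
The rigid supports impose zero overall length change; the single axial force P common to all segments must satisfy P Σ Lᵢ/(AᵢEᵢ) = δ_free.
The series flexibility is Σ Lᵢ/(AᵢEᵢ) = 875/(325×113×10³) + 800/(1700×198×10³) = 2.62×10⁻⁵ mm/N.
Hence P = δ_free / Σ(L/AE) = 2.986/2.62×10⁻⁵ = 114 kN (tensile).

P ≈ 114 kN (tensile)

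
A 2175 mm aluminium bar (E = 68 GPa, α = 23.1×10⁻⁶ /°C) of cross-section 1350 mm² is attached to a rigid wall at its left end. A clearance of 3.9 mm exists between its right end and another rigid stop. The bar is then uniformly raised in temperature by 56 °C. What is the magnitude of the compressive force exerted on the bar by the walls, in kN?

If the wall were absent the bar would grow by αΔT L = 23.1×10⁻⁶ × 56 × 2175 = 2.814 mm.
Since δ_free = 2.81 mm is less than the 3.9 mm gap, the bar never touches the wall. No axial force develops.

P ≈ 0 kN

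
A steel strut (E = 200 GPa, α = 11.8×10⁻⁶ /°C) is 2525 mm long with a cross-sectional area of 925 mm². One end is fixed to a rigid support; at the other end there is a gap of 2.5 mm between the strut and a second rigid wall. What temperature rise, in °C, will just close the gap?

ΔT ≈ 83.9 °C

The gap closes when αΔT L = 2.5 mm, since the strut is still unstressed at that instant.
ΔT = 2.5 / (11.8×10⁻⁶ × 2525) = 83.91 °C.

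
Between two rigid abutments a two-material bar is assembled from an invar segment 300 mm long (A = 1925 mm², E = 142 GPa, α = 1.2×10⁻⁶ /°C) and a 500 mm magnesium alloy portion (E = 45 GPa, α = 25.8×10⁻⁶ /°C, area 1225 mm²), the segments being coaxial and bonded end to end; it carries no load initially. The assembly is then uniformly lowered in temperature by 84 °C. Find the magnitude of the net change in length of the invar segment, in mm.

|ΔL| ≈ 0.09 mm

Free thermal contraction of the whole bar: Σ αᵢΔT Lᵢ = 1.2×10⁻⁶×84×300 + 25.8×10⁻⁶×84×500 = 1.114 mm.
Since the ends are fixed, an axial force P builds up, equal in every segment, with P · Σ Lᵢ/(AᵢEᵢ) = δ_free.
Σ Lᵢ/(AᵢEᵢ) = 300/(1925×142×10³) + 500/(1225×45×10³) = 1.017×10⁻⁵ mm/N.
So P = 1.114 / 1.017×10⁻⁵ = 109.5 kN, tensile.
For the invar segment, free thermal change = 1.2×10⁻⁶×84×300 = 0.03024 mm and elastic change from P = 109500×300/(1925×142×10³) = 0.1202 mm; these oppose, so the net change is 0.09 mm (segment lengthens).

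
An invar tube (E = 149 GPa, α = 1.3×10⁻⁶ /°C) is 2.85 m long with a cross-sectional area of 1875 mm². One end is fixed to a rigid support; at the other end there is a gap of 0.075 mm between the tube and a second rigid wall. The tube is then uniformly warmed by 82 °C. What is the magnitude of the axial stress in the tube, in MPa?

σ ≈ 12 MPa (compressive)

Free thermal elongation = αΔT L = 1.3×10⁻⁶ × 82 × 2850 = 0.3038 mm.
The gap closes (δ_free > 0.075 mm) and the wall then resists a further 0.3038 − 0.075 = 0.2288 mm of expansion.
So σ = E(δ_free − g)/L = 149×10³ × 0.2288/2850 = 11.96 MPa.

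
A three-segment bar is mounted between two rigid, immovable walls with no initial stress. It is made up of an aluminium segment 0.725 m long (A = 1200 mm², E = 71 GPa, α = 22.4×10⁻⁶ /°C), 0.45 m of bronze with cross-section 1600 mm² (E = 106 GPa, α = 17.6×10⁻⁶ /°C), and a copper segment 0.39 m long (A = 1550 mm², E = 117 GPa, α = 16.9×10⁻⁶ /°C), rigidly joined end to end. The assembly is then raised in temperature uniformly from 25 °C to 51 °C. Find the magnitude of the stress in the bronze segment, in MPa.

With the walls removed the bar would change length by δ_free = Σ αᵢΔT Lᵢ = 22.4×10⁻⁶×26×725 + 17.6×10⁻⁶×26×450 + 16.9×10⁻⁶×26×390 = 0.7995 mm.
Since the ends are fixed, an axial force P builds up, equal in every segment, with P · Σ Lᵢ/(AᵢEᵢ) = δ_free.
The series flexibility is Σ Lᵢ/(AᵢEᵢ) = 725/(1200×71×10³) + 450/(1600×106×10³) + 390/(1550×117×10³) = 1.331×10⁻⁵ mm/N.
Hence P = δ_free / Σ(L/AE) = 0.7995/1.331×10⁻⁵ = 60.06 kN (compressive).
σ_{bronze} = P / A = 60060 / 1600 = 37.53 MPa.

σ ≈ 37.5 MPa (compressive)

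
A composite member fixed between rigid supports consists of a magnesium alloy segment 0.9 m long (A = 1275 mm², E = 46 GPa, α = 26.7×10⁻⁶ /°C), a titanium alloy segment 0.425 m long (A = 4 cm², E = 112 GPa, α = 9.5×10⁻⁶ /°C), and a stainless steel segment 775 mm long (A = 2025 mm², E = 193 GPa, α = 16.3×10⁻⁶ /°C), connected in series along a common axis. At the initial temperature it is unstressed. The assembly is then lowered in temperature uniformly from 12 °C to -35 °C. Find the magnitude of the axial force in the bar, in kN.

With the walls removed the bar would change length by δ_free = Σ αᵢΔT Lᵢ = 26.7×10⁻⁶×47×900 + 9.5×10⁻⁶×47×425 + 16.3×10⁻⁶×47×775 = 1.913 mm.
The rigid supports impose zero overall length change; the single axial force P common to all segments must satisfy P Σ Lᵢ/(AᵢEᵢ) = δ_free.
The series flexibility is Σ Lᵢ/(AᵢEᵢ) = 900/(1275×46×10³) + 425/(400×112×10³) + 775/(2025×193×10³) = 2.681×10⁻⁵ mm/N.
P = 1.913 / 2.681×10⁻⁵ = 71340 N = 71.34 kN, tensile.

P ≈ 71.3 kN (tensile)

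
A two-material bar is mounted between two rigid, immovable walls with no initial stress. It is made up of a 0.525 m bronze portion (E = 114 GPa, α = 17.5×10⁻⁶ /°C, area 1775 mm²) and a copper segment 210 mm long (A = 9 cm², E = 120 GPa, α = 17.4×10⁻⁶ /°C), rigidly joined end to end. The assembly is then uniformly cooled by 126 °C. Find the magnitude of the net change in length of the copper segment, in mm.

Free thermal contraction of the whole bar: Σ αᵢΔT Lᵢ = 17.5×10⁻⁶×126×525 + 17.4×10⁻⁶×126×210 = 1.618 mm.
The walls prevent any net length change, so an axial force P (same in every segment) develops. Compatibility: P · Σ Lᵢ/(AᵢEᵢ) = δ_free.
The series flexibility is Σ Lᵢ/(AᵢEᵢ) = 525/(1775×114×10³) + 210/(900×120×10³) = 4.539×10⁻⁶ mm/N.
P = 1.618 / 4.539×10⁻⁶ = 356500 N = 356.5 kN, tensile.
For the copper segment, free thermal change = 17.4×10⁻⁶×126×210 = 0.4604 mm and elastic change from P = 356500×210/(900×120×10³) = 0.6931 mm; these oppose, so the net change is 0.233 mm (segment lengthens).

|ΔL| ≈ 0.233 mm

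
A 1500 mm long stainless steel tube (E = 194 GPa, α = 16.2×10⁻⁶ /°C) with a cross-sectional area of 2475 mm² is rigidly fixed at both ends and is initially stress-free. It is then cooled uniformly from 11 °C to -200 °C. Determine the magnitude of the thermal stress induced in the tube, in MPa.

σ ≈ 663 MPa (tensile)

Because both ends are immovable the net strain is zero, and the suppressed thermal strain is αΔT = 16.2×10⁻⁶ × 211 = 3418.2×10⁻⁶.
The stress required to suppress this strain is σ = Eε = 194×10³ × 3418.2×10⁻⁶ = 663.1 MPa, tensile since the tube is trying to contract.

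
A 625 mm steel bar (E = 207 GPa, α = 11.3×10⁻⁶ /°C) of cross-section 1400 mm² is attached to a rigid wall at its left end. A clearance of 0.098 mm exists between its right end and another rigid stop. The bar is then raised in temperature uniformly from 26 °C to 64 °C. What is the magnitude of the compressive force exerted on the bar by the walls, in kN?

If the wall were absent the bar would grow by αΔT L = 11.3×10⁻⁶ × 38 × 625 = 0.2684 mm.
After closing the 0.098 mm clearance, 0.2684 − 0.098 = 0.1704 mm of expansion remains to be suppressed by the wall.
Compatibility: PL/(AE) = 0.1704 mm, so σ = P/A = E × (0.1704/625) = 56.43 MPa.
P = σA = 56.43 × 1400 = 79 kN.

P ≈ 79 kN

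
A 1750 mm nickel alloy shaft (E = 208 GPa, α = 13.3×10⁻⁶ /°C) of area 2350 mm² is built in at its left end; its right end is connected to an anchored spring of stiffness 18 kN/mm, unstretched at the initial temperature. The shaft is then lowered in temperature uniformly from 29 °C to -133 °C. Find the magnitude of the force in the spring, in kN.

Free thermal contraction: δ_free = αΔT L = 13.3×10⁻⁶ × 162 × 1750 = 3.771 mm.
Let P be the tensile force in the spring. The shaft extends elastically by PL/(AE) and the spring stretches by P/k; together these equal δ_free.
P [ L/(AE) + 1/k ] = δ_free → P [ 1750/(2350×208×10³) + 1/(18×10³) ] = 3.771.
P = 3.771 / 5.914×10⁻⁵ = 63760 N.

P ≈ 63.8 kN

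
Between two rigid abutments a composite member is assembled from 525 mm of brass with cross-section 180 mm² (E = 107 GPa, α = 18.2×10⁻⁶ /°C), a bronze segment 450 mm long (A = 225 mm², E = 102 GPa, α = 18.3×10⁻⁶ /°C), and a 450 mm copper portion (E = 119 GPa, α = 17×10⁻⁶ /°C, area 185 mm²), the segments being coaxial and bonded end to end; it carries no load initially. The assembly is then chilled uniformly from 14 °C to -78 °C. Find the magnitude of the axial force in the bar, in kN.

P ≈ 34.8 kN (tensile)

If the supports were absent, the total length change would be Σ αᵢΔT Lᵢ = 18.2×10⁻⁶×92×525 + 18.3×10⁻⁶×92×450 + 17×10⁻⁶×92×450 = 2.34 mm.
The rigid supports impose zero overall length change; the single axial force P common to all segments must satisfy P Σ Lᵢ/(AᵢEᵢ) = δ_free.
The series flexibility is Σ Lᵢ/(AᵢEᵢ) = 525/(180×107×10³) + 450/(225×102×10³) + 450/(185×119×10³) = 6.731×10⁻⁵ mm/N.
So P = 2.34 / 6.731×10⁻⁵ = 34.77 kN, tensile.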